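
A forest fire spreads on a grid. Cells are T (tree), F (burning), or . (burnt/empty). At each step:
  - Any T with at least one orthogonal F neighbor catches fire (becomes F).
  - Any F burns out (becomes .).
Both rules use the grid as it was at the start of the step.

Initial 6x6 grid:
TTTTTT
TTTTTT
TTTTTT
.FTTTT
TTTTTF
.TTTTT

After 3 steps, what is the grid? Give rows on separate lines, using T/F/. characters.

Step 1: 6 trees catch fire, 2 burn out
  TTTTTT
  TTTTTT
  TFTTTT
  ..FTTF
  TFTTF.
  .TTTTF
Step 2: 11 trees catch fire, 6 burn out
  TTTTTT
  TFTTTT
  F.FTTF
  ...FF.
  F.FF..
  .FTTF.
Step 3: 8 trees catch fire, 11 burn out
  TFTTTT
  F.FTTF
  ...FF.
  ......
  ......
  ..FF..

TFTTTT
F.FTTF
...FF.
......
......
..FF..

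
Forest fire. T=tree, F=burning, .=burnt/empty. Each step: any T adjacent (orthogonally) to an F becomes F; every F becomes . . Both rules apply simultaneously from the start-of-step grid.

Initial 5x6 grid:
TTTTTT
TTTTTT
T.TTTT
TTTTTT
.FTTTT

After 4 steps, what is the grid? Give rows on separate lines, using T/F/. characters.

Step 1: 2 trees catch fire, 1 burn out
  TTTTTT
  TTTTTT
  T.TTTT
  TFTTTT
  ..FTTT
Step 2: 3 trees catch fire, 2 burn out
  TTTTTT
  TTTTTT
  T.TTTT
  F.FTTT
  ...FTT
Step 3: 4 trees catch fire, 3 burn out
  TTTTTT
  TTTTTT
  F.FTTT
  ...FTT
  ....FT
Step 4: 5 trees catch fire, 4 burn out
  TTTTTT
  FTFTTT
  ...FTT
  ....FT
  .....F

TTTTTT
FTFTTT
...FTT
....FT
.....F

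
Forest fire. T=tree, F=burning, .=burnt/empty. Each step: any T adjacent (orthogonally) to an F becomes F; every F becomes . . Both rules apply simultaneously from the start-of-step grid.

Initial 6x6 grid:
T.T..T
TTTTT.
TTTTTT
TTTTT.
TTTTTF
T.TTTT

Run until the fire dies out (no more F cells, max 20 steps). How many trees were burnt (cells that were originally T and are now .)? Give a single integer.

Step 1: +2 fires, +1 burnt (F count now 2)
Step 2: +3 fires, +2 burnt (F count now 3)
Step 3: +4 fires, +3 burnt (F count now 4)
Step 4: +6 fires, +4 burnt (F count now 6)
Step 5: +4 fires, +6 burnt (F count now 4)
Step 6: +4 fires, +4 burnt (F count now 4)
Step 7: +3 fires, +4 burnt (F count now 3)
Step 8: +1 fires, +3 burnt (F count now 1)
Step 9: +1 fires, +1 burnt (F count now 1)
Step 10: +0 fires, +1 burnt (F count now 0)
Fire out after step 10
Initially T: 29, now '.': 35
Total burnt (originally-T cells now '.'): 28

Answer: 28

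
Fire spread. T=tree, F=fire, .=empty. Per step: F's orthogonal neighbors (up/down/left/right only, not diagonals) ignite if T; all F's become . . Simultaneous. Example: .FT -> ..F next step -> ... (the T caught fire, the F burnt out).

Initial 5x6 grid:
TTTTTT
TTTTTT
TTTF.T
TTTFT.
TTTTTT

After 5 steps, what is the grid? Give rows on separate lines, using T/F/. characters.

Step 1: 5 trees catch fire, 2 burn out
  TTTTTT
  TTTFTT
  TTF..T
  TTF.F.
  TTTFTT
Step 2: 7 trees catch fire, 5 burn out
  TTTFTT
  TTF.FT
  TF...T
  TF....
  TTF.FT
Step 3: 8 trees catch fire, 7 burn out
  TTF.FT
  TF...F
  F....T
  F.....
  TF...F
Step 4: 5 trees catch fire, 8 burn out
  TF...F
  F.....
  .....F
  ......
  F.....
Step 5: 1 trees catch fire, 5 burn out
  F.....
  ......
  ......
  ......
  ......

F.....
......
......
......
......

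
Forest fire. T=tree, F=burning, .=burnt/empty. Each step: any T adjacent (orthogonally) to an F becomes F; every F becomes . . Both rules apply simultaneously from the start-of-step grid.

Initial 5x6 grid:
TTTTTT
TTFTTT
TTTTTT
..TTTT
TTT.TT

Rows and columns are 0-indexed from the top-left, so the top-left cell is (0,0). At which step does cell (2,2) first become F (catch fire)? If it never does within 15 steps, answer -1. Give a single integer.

Step 1: cell (2,2)='F' (+4 fires, +1 burnt)
  -> target ignites at step 1
Step 2: cell (2,2)='.' (+7 fires, +4 burnt)
Step 3: cell (2,2)='.' (+7 fires, +7 burnt)
Step 4: cell (2,2)='.' (+4 fires, +7 burnt)
Step 5: cell (2,2)='.' (+3 fires, +4 burnt)
Step 6: cell (2,2)='.' (+1 fires, +3 burnt)
Step 7: cell (2,2)='.' (+0 fires, +1 burnt)
  fire out at step 7

1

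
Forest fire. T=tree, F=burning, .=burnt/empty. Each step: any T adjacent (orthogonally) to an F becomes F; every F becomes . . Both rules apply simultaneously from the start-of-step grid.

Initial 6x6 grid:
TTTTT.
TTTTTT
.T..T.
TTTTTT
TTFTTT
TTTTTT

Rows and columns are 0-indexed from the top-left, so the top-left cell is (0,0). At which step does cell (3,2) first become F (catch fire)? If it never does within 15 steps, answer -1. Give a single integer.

Step 1: cell (3,2)='F' (+4 fires, +1 burnt)
  -> target ignites at step 1
Step 2: cell (3,2)='.' (+6 fires, +4 burnt)
Step 3: cell (3,2)='.' (+6 fires, +6 burnt)
Step 4: cell (3,2)='.' (+4 fires, +6 burnt)
Step 5: cell (3,2)='.' (+4 fires, +4 burnt)
Step 6: cell (3,2)='.' (+5 fires, +4 burnt)
Step 7: cell (3,2)='.' (+1 fires, +5 burnt)
Step 8: cell (3,2)='.' (+0 fires, +1 burnt)
  fire out at step 8

1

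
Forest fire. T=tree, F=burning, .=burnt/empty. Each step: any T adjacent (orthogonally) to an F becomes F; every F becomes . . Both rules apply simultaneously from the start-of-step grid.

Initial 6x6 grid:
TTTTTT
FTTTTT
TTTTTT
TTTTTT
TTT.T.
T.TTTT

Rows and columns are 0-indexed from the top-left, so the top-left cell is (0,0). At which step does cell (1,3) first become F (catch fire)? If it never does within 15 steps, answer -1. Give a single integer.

Step 1: cell (1,3)='T' (+3 fires, +1 burnt)
Step 2: cell (1,3)='T' (+4 fires, +3 burnt)
Step 3: cell (1,3)='F' (+5 fires, +4 burnt)
  -> target ignites at step 3
Step 4: cell (1,3)='.' (+6 fires, +5 burnt)
Step 5: cell (1,3)='.' (+5 fires, +6 burnt)
Step 6: cell (1,3)='.' (+4 fires, +5 burnt)
Step 7: cell (1,3)='.' (+3 fires, +4 burnt)
Step 8: cell (1,3)='.' (+1 fires, +3 burnt)
Step 9: cell (1,3)='.' (+1 fires, +1 burnt)
Step 10: cell (1,3)='.' (+0 fires, +1 burnt)
  fire out at step 10

3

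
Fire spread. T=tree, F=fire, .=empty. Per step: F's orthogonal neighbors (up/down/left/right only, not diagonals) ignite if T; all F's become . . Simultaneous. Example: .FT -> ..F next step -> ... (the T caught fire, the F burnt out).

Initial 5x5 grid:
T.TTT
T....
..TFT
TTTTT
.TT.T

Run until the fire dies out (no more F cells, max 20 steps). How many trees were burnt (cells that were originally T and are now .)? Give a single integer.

Step 1: +3 fires, +1 burnt (F count now 3)
Step 2: +2 fires, +3 burnt (F count now 2)
Step 3: +3 fires, +2 burnt (F count now 3)
Step 4: +2 fires, +3 burnt (F count now 2)
Step 5: +0 fires, +2 burnt (F count now 0)
Fire out after step 5
Initially T: 15, now '.': 20
Total burnt (originally-T cells now '.'): 10

Answer: 10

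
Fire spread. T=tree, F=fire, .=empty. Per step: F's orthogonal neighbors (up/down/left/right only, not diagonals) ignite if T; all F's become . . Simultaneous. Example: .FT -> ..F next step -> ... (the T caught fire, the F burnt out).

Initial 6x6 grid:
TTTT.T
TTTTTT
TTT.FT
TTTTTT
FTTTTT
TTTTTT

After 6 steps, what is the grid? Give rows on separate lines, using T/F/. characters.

Step 1: 6 trees catch fire, 2 burn out
  TTTT.T
  TTTTFT
  TTT..F
  FTTTFT
  .FTTTT
  FTTTTT
Step 2: 9 trees catch fire, 6 burn out
  TTTT.T
  TTTF.F
  FTT...
  .FTF.F
  ..FTFT
  .FTTTT
Step 3: 10 trees catch fire, 9 burn out
  TTTF.F
  FTF...
  .FT...
  ..F...
  ...F.F
  ..FTFT
Step 4: 6 trees catch fire, 10 burn out
  FTF...
  .F....
  ..F...
  ......
  ......
  ...F.F
Step 5: 1 trees catch fire, 6 burn out
  .F....
  ......
  ......
  ......
  ......
  ......
Step 6: 0 trees catch fire, 1 burn out
  ......
  ......
  ......
  ......
  ......
  ......

......
......
......
......
......
......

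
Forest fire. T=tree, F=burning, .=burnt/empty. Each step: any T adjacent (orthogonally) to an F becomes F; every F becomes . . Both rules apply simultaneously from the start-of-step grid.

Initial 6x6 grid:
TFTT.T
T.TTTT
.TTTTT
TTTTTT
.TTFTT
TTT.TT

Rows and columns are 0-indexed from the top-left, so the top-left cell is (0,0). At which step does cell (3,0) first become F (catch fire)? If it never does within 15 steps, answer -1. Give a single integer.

Step 1: cell (3,0)='T' (+5 fires, +2 burnt)
Step 2: cell (3,0)='T' (+10 fires, +5 burnt)
Step 3: cell (3,0)='T' (+7 fires, +10 burnt)
Step 4: cell (3,0)='F' (+5 fires, +7 burnt)
  -> target ignites at step 4
Step 5: cell (3,0)='.' (+1 fires, +5 burnt)
Step 6: cell (3,0)='.' (+1 fires, +1 burnt)
Step 7: cell (3,0)='.' (+0 fires, +1 burnt)
  fire out at step 7

4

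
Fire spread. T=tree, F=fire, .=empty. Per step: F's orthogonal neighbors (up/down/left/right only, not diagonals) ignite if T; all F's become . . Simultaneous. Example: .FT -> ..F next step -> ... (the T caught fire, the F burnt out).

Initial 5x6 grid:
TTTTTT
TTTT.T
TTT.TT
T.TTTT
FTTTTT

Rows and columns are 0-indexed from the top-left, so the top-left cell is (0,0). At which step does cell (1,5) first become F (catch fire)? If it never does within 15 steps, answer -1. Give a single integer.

Step 1: cell (1,5)='T' (+2 fires, +1 burnt)
Step 2: cell (1,5)='T' (+2 fires, +2 burnt)
Step 3: cell (1,5)='T' (+4 fires, +2 burnt)
Step 4: cell (1,5)='T' (+5 fires, +4 burnt)
Step 5: cell (1,5)='T' (+4 fires, +5 burnt)
Step 6: cell (1,5)='T' (+4 fires, +4 burnt)
Step 7: cell (1,5)='T' (+2 fires, +4 burnt)
Step 8: cell (1,5)='F' (+2 fires, +2 burnt)
  -> target ignites at step 8
Step 9: cell (1,5)='.' (+1 fires, +2 burnt)
Step 10: cell (1,5)='.' (+0 fires, +1 burnt)
  fire out at step 10

8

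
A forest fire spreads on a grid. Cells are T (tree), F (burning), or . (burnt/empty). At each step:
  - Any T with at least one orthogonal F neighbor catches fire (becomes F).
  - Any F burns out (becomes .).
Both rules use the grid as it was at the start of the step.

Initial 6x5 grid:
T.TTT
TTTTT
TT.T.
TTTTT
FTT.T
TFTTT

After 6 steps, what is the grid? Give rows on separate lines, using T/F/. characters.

Step 1: 4 trees catch fire, 2 burn out
  T.TTT
  TTTTT
  TT.T.
  FTTTT
  .FT.T
  F.FTT
Step 2: 4 trees catch fire, 4 burn out
  T.TTT
  TTTTT
  FT.T.
  .FTTT
  ..F.T
  ...FT
Step 3: 4 trees catch fire, 4 burn out
  T.TTT
  FTTTT
  .F.T.
  ..FTT
  ....T
  ....F
Step 4: 4 trees catch fire, 4 burn out
  F.TTT
  .FTTT
  ...T.
  ...FT
  ....F
  .....
Step 5: 3 trees catch fire, 4 burn out
  ..TTT
  ..FTT
  ...F.
  ....F
  .....
  .....
Step 6: 2 trees catch fire, 3 burn out
  ..FTT
  ...FT
  .....
  .....
  .....
  .....

..FTT
...FT
.....
.....
.....
.....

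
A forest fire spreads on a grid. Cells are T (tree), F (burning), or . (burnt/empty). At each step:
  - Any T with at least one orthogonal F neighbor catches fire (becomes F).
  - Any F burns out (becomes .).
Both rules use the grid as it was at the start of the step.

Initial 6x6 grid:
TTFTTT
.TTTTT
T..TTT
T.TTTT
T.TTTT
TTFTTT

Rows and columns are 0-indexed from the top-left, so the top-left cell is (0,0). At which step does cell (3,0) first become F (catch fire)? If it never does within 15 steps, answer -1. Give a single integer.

Step 1: cell (3,0)='T' (+6 fires, +2 burnt)
Step 2: cell (3,0)='T' (+8 fires, +6 burnt)
Step 3: cell (3,0)='T' (+7 fires, +8 burnt)
Step 4: cell (3,0)='F' (+5 fires, +7 burnt)
  -> target ignites at step 4
Step 5: cell (3,0)='.' (+3 fires, +5 burnt)
Step 6: cell (3,0)='.' (+0 fires, +3 burnt)
  fire out at step 6

4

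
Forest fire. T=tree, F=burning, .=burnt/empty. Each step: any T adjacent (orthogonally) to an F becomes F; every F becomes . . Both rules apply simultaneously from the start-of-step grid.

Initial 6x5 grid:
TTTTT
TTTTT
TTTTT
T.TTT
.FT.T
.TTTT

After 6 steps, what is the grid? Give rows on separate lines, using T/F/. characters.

Step 1: 2 trees catch fire, 1 burn out
  TTTTT
  TTTTT
  TTTTT
  T.TTT
  ..F.T
  .FTTT
Step 2: 2 trees catch fire, 2 burn out
  TTTTT
  TTTTT
  TTTTT
  T.FTT
  ....T
  ..FTT
Step 3: 3 trees catch fire, 2 burn out
  TTTTT
  TTTTT
  TTFTT
  T..FT
  ....T
  ...FT
Step 4: 5 trees catch fire, 3 burn out
  TTTTT
  TTFTT
  TF.FT
  T...F
  ....T
  ....F
Step 5: 6 trees catch fire, 5 burn out
  TTFTT
  TF.FT
  F...F
  T....
  ....F
  .....
Step 6: 5 trees catch fire, 6 burn out
  TF.FT
  F...F
  .....
  F....
  .....
  .....

TF.FT
F...F
.....
F....
.....
.....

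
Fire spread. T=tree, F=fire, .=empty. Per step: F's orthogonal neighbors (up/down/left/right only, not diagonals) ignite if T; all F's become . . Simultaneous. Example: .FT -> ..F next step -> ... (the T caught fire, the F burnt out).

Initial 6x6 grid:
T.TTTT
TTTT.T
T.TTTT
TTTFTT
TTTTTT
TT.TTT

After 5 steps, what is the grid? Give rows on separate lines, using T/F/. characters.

Step 1: 4 trees catch fire, 1 burn out
  T.TTTT
  TTTT.T
  T.TFTT
  TTF.FT
  TTTFTT
  TT.TTT
Step 2: 8 trees catch fire, 4 burn out
  T.TTTT
  TTTF.T
  T.F.FT
  TF...F
  TTF.FT
  TT.FTT
Step 3: 7 trees catch fire, 8 burn out
  T.TFTT
  TTF..T
  T....F
  F.....
  TF...F
  TT..FT
Step 4: 8 trees catch fire, 7 burn out
  T.F.FT
  TF...F
  F.....
  ......
  F.....
  TF...F
Step 5: 3 trees catch fire, 8 burn out
  T....F
  F.....
  ......
  ......
  ......
  F.....

T....F
F.....
......
......
......
F.....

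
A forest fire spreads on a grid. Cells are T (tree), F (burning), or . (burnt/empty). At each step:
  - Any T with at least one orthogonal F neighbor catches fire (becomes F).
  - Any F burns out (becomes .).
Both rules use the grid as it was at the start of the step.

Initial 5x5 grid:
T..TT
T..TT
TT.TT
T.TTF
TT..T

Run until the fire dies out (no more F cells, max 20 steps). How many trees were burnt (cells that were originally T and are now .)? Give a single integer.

Answer: 9

Derivation:
Step 1: +3 fires, +1 burnt (F count now 3)
Step 2: +3 fires, +3 burnt (F count now 3)
Step 3: +2 fires, +3 burnt (F count now 2)
Step 4: +1 fires, +2 burnt (F count now 1)
Step 5: +0 fires, +1 burnt (F count now 0)
Fire out after step 5
Initially T: 16, now '.': 18
Total burnt (originally-T cells now '.'): 9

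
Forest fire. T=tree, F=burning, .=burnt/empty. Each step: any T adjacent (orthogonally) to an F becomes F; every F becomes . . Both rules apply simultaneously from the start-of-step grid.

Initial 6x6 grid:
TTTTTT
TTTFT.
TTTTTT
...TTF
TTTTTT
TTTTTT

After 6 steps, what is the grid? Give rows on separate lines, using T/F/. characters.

Step 1: 7 trees catch fire, 2 burn out
  TTTFTT
  TTF.F.
  TTTFTF
  ...TF.
  TTTTTF
  TTTTTT
Step 2: 8 trees catch fire, 7 burn out
  TTF.FT
  TF....
  TTF.F.
  ...F..
  TTTTF.
  TTTTTF
Step 3: 6 trees catch fire, 8 burn out
  TF...F
  F.....
  TF....
  ......
  TTTF..
  TTTTF.
Step 4: 4 trees catch fire, 6 burn out
  F.....
  ......
  F.....
  ......
  TTF...
  TTTF..
Step 5: 2 trees catch fire, 4 burn out
  ......
  ......
  ......
  ......
  TF....
  TTF...
Step 6: 2 trees catch fire, 2 burn out
  ......
  ......
  ......
  ......
  F.....
  TF....

......
......
......
......
F.....
TF....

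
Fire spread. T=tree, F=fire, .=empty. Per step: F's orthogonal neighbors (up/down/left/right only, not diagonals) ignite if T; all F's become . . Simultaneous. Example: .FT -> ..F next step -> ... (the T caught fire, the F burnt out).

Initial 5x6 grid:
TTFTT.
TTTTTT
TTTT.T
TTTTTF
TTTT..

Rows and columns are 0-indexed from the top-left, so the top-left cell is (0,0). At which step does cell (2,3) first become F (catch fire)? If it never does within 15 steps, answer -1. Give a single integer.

Step 1: cell (2,3)='T' (+5 fires, +2 burnt)
Step 2: cell (2,3)='T' (+7 fires, +5 burnt)
Step 3: cell (2,3)='F' (+6 fires, +7 burnt)
  -> target ignites at step 3
Step 4: cell (2,3)='.' (+3 fires, +6 burnt)
Step 5: cell (2,3)='.' (+2 fires, +3 burnt)
Step 6: cell (2,3)='.' (+1 fires, +2 burnt)
Step 7: cell (2,3)='.' (+0 fires, +1 burnt)
  fire out at step 7

3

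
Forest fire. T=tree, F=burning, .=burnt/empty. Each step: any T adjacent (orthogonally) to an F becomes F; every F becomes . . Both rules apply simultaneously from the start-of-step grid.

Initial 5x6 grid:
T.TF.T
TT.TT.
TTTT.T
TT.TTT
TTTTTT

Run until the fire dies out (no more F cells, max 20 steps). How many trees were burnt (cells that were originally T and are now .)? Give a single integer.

Step 1: +2 fires, +1 burnt (F count now 2)
Step 2: +2 fires, +2 burnt (F count now 2)
Step 3: +2 fires, +2 burnt (F count now 2)
Step 4: +3 fires, +2 burnt (F count now 3)
Step 5: +6 fires, +3 burnt (F count now 6)
Step 6: +5 fires, +6 burnt (F count now 5)
Step 7: +2 fires, +5 burnt (F count now 2)
Step 8: +0 fires, +2 burnt (F count now 0)
Fire out after step 8
Initially T: 23, now '.': 29
Total burnt (originally-T cells now '.'): 22

Answer: 22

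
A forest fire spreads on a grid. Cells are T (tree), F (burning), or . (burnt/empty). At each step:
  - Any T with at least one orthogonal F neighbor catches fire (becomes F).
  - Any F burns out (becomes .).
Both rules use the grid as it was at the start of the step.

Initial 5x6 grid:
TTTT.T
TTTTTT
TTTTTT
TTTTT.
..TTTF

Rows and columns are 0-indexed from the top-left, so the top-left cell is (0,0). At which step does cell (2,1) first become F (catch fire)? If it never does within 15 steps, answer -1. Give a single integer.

Step 1: cell (2,1)='T' (+1 fires, +1 burnt)
Step 2: cell (2,1)='T' (+2 fires, +1 burnt)
Step 3: cell (2,1)='T' (+3 fires, +2 burnt)
Step 4: cell (2,1)='T' (+4 fires, +3 burnt)
Step 5: cell (2,1)='T' (+4 fires, +4 burnt)
Step 6: cell (2,1)='F' (+5 fires, +4 burnt)
  -> target ignites at step 6
Step 7: cell (2,1)='.' (+3 fires, +5 burnt)
Step 8: cell (2,1)='.' (+2 fires, +3 burnt)
Step 9: cell (2,1)='.' (+1 fires, +2 burnt)
Step 10: cell (2,1)='.' (+0 fires, +1 burnt)
  fire out at step 10

6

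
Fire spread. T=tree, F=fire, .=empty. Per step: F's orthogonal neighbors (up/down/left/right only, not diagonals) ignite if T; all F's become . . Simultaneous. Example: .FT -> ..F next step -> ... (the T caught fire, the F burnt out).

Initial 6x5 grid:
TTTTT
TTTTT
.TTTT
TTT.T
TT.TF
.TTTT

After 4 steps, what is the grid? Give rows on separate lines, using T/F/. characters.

Step 1: 3 trees catch fire, 1 burn out
  TTTTT
  TTTTT
  .TTTT
  TTT.F
  TT.F.
  .TTTF
Step 2: 2 trees catch fire, 3 burn out
  TTTTT
  TTTTT
  .TTTF
  TTT..
  TT...
  .TTF.
Step 3: 3 trees catch fire, 2 burn out
  TTTTT
  TTTTF
  .TTF.
  TTT..
  TT...
  .TF..
Step 4: 4 trees catch fire, 3 burn out
  TTTTF
  TTTF.
  .TF..
  TTT..
  TT...
  .F...

TTTTF
TTTF.
.TF..
TTT..
TT...
.F...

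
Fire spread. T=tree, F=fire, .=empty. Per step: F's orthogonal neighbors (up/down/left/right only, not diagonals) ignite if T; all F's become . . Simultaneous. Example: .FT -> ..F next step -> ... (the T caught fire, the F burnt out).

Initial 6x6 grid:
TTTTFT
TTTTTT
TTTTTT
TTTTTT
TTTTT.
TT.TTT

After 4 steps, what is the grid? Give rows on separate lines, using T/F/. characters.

Step 1: 3 trees catch fire, 1 burn out
  TTTF.F
  TTTTFT
  TTTTTT
  TTTTTT
  TTTTT.
  TT.TTT
Step 2: 4 trees catch fire, 3 burn out
  TTF...
  TTTF.F
  TTTTFT
  TTTTTT
  TTTTT.
  TT.TTT
Step 3: 5 trees catch fire, 4 burn out
  TF....
  TTF...
  TTTF.F
  TTTTFT
  TTTTT.
  TT.TTT
Step 4: 6 trees catch fire, 5 burn out
  F.....
  TF....
  TTF...
  TTTF.F
  TTTTF.
  TT.TTT

F.....
TF....
TTF...
TTTF.F
TTTTF.
TT.TTT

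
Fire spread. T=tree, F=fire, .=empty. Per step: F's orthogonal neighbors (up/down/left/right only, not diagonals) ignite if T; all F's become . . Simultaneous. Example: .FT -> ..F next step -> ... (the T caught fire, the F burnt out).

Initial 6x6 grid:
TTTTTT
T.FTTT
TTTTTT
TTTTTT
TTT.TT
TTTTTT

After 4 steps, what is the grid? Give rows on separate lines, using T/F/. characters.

Step 1: 3 trees catch fire, 1 burn out
  TTFTTT
  T..FTT
  TTFTTT
  TTTTTT
  TTT.TT
  TTTTTT
Step 2: 6 trees catch fire, 3 burn out
  TF.FTT
  T...FT
  TF.FTT
  TTFTTT
  TTT.TT
  TTTTTT
Step 3: 8 trees catch fire, 6 burn out
  F...FT
  T....F
  F...FT
  TF.FTT
  TTF.TT
  TTTTTT
Step 4: 7 trees catch fire, 8 burn out
  .....F
  F.....
  .....F
  F...FT
  TF..TT
  TTFTTT

.....F
F.....
.....F
F...FT
TF..TT
TTFTTT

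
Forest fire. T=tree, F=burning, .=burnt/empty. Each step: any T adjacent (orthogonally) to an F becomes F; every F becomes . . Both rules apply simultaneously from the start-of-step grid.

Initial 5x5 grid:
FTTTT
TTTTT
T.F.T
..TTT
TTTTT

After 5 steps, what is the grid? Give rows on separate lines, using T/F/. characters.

Step 1: 4 trees catch fire, 2 burn out
  .FTTT
  FTFTT
  T...T
  ..FTT
  TTTTT
Step 2: 6 trees catch fire, 4 burn out
  ..FTT
  .F.FT
  F...T
  ...FT
  TTFTT
Step 3: 5 trees catch fire, 6 burn out
  ...FT
  ....F
  ....T
  ....F
  TF.FT
Step 4: 4 trees catch fire, 5 burn out
  ....F
  .....
  ....F
  .....
  F...F
Step 5: 0 trees catch fire, 4 burn out
  .....
  .....
  .....
  .....
  .....

.....
.....
.....
.....
.....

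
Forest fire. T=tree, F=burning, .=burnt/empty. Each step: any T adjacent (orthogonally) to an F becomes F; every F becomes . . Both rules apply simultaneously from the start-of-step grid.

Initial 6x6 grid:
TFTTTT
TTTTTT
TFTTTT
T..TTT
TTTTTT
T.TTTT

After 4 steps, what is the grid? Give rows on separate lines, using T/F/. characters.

Step 1: 5 trees catch fire, 2 burn out
  F.FTTT
  TFTTTT
  F.FTTT
  T..TTT
  TTTTTT
  T.TTTT
Step 2: 5 trees catch fire, 5 burn out
  ...FTT
  F.FTTT
  ...FTT
  F..TTT
  TTTTTT
  T.TTTT
Step 3: 5 trees catch fire, 5 burn out
  ....FT
  ...FTT
  ....FT
  ...FTT
  FTTTTT
  T.TTTT
Step 4: 7 trees catch fire, 5 burn out
  .....F
  ....FT
  .....F
  ....FT
  .FTFTT
  F.TTTT

.....F
....FT
.....F
....FT
.FTFTT
F.TTTT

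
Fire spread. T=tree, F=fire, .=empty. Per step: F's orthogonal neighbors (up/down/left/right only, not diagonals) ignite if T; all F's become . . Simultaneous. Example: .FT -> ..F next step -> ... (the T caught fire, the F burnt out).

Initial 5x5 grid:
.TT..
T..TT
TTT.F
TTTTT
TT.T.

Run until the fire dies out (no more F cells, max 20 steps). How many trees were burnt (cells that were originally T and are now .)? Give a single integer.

Step 1: +2 fires, +1 burnt (F count now 2)
Step 2: +2 fires, +2 burnt (F count now 2)
Step 3: +2 fires, +2 burnt (F count now 2)
Step 4: +2 fires, +2 burnt (F count now 2)
Step 5: +3 fires, +2 burnt (F count now 3)
Step 6: +2 fires, +3 burnt (F count now 2)
Step 7: +1 fires, +2 burnt (F count now 1)
Step 8: +0 fires, +1 burnt (F count now 0)
Fire out after step 8
Initially T: 16, now '.': 23
Total burnt (originally-T cells now '.'): 14

Answer: 14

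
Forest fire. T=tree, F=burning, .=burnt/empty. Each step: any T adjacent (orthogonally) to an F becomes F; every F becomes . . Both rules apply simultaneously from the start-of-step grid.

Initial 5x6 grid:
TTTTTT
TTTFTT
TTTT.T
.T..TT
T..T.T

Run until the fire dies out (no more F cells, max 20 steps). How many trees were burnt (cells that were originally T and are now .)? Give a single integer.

Answer: 20

Derivation:
Step 1: +4 fires, +1 burnt (F count now 4)
Step 2: +5 fires, +4 burnt (F count now 5)
Step 3: +5 fires, +5 burnt (F count now 5)
Step 4: +4 fires, +5 burnt (F count now 4)
Step 5: +2 fires, +4 burnt (F count now 2)
Step 6: +0 fires, +2 burnt (F count now 0)
Fire out after step 6
Initially T: 22, now '.': 28
Total burnt (originally-T cells now '.'): 20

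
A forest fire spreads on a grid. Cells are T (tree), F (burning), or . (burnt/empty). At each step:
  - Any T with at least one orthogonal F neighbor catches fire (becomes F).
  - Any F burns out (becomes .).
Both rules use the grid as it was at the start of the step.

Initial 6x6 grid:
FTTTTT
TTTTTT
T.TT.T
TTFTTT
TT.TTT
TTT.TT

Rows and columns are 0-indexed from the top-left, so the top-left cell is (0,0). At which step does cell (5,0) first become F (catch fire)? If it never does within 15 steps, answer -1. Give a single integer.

Step 1: cell (5,0)='T' (+5 fires, +2 burnt)
Step 2: cell (5,0)='T' (+9 fires, +5 burnt)
Step 3: cell (5,0)='T' (+6 fires, +9 burnt)
Step 4: cell (5,0)='F' (+7 fires, +6 burnt)
  -> target ignites at step 4
Step 5: cell (5,0)='.' (+3 fires, +7 burnt)
Step 6: cell (5,0)='.' (+0 fires, +3 burnt)
  fire out at step 6

4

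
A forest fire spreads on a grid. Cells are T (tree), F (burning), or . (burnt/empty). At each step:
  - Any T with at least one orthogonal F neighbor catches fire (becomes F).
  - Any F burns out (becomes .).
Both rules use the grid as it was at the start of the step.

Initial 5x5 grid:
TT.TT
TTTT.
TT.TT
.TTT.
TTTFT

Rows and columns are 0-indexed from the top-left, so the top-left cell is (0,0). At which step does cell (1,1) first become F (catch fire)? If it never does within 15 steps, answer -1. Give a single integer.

Step 1: cell (1,1)='T' (+3 fires, +1 burnt)
Step 2: cell (1,1)='T' (+3 fires, +3 burnt)
Step 3: cell (1,1)='T' (+4 fires, +3 burnt)
Step 4: cell (1,1)='T' (+3 fires, +4 burnt)
Step 5: cell (1,1)='F' (+3 fires, +3 burnt)
  -> target ignites at step 5
Step 6: cell (1,1)='.' (+2 fires, +3 burnt)
Step 7: cell (1,1)='.' (+1 fires, +2 burnt)
Step 8: cell (1,1)='.' (+0 fires, +1 burnt)
  fire out at step 8

5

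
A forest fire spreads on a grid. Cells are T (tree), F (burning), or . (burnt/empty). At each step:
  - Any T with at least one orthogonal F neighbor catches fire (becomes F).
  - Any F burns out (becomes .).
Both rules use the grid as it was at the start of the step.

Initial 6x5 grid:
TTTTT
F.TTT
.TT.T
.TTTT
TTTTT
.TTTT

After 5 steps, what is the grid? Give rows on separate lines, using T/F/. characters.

Step 1: 1 trees catch fire, 1 burn out
  FTTTT
  ..TTT
  .TT.T
  .TTTT
  TTTTT
  .TTTT
Step 2: 1 trees catch fire, 1 burn out
  .FTTT
  ..TTT
  .TT.T
  .TTTT
  TTTTT
  .TTTT
Step 3: 1 trees catch fire, 1 burn out
  ..FTT
  ..TTT
  .TT.T
  .TTTT
  TTTTT
  .TTTT
Step 4: 2 trees catch fire, 1 burn out
  ...FT
  ..FTT
  .TT.T
  .TTTT
  TTTTT
  .TTTT
Step 5: 3 trees catch fire, 2 burn out
  ....F
  ...FT
  .TF.T
  .TTTT
  TTTTT
  .TTTT

....F
...FT
.TF.T
.TTTT
TTTTT
.TTTT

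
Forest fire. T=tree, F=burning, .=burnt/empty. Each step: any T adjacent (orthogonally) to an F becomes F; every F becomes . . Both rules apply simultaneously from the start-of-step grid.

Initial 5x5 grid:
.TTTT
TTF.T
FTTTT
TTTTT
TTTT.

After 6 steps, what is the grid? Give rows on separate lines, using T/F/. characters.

Step 1: 6 trees catch fire, 2 burn out
  .TFTT
  FF..T
  .FFTT
  FTTTT
  TTTT.
Step 2: 6 trees catch fire, 6 burn out
  .F.FT
  ....T
  ...FT
  .FFTT
  FTTT.
Step 3: 5 trees catch fire, 6 burn out
  ....F
  ....T
  ....F
  ...FT
  .FFT.
Step 4: 3 trees catch fire, 5 burn out
  .....
  ....F
  .....
  ....F
  ...F.
Step 5: 0 trees catch fire, 3 burn out
  .....
  .....
  .....
  .....
  .....
Step 6: 0 trees catch fire, 0 burn out
  .....
  .....
  .....
  .....
  .....

.....
.....
.....
.....
.....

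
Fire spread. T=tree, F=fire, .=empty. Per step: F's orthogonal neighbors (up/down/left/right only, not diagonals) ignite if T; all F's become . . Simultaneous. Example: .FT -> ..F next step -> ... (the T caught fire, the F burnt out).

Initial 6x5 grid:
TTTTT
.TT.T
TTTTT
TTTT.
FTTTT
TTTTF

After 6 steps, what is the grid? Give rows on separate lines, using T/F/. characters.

Step 1: 5 trees catch fire, 2 burn out
  TTTTT
  .TT.T
  TTTTT
  FTTT.
  .FTTF
  FTTF.
Step 2: 6 trees catch fire, 5 burn out
  TTTTT
  .TT.T
  FTTTT
  .FTT.
  ..FF.
  .FF..
Step 3: 3 trees catch fire, 6 burn out
  TTTTT
  .TT.T
  .FTTT
  ..FF.
  .....
  .....
Step 4: 3 trees catch fire, 3 burn out
  TTTTT
  .FT.T
  ..FFT
  .....
  .....
  .....
Step 5: 3 trees catch fire, 3 burn out
  TFTTT
  ..F.T
  ....F
  .....
  .....
  .....
Step 6: 3 trees catch fire, 3 burn out
  F.FTT
  ....F
  .....
  .....
  .....
  .....

F.FTT
....F
.....
.....
.....
.....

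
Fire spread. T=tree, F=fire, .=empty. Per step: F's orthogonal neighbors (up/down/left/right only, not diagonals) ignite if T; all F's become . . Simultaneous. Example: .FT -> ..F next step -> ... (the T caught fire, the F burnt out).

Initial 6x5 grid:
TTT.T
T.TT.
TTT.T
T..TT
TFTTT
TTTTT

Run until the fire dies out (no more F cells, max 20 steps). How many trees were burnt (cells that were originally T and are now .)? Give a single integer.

Step 1: +3 fires, +1 burnt (F count now 3)
Step 2: +4 fires, +3 burnt (F count now 4)
Step 3: +4 fires, +4 burnt (F count now 4)
Step 4: +4 fires, +4 burnt (F count now 4)
Step 5: +3 fires, +4 burnt (F count now 3)
Step 6: +2 fires, +3 burnt (F count now 2)
Step 7: +2 fires, +2 burnt (F count now 2)
Step 8: +0 fires, +2 burnt (F count now 0)
Fire out after step 8
Initially T: 23, now '.': 29
Total burnt (originally-T cells now '.'): 22

Answer: 22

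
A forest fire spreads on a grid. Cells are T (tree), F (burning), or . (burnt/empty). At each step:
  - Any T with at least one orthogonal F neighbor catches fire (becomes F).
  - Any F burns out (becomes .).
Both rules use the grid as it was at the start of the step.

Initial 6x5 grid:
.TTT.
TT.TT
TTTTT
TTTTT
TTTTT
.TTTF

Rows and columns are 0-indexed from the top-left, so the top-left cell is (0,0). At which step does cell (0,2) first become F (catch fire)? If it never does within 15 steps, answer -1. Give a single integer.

Step 1: cell (0,2)='T' (+2 fires, +1 burnt)
Step 2: cell (0,2)='T' (+3 fires, +2 burnt)
Step 3: cell (0,2)='T' (+4 fires, +3 burnt)
Step 4: cell (0,2)='T' (+4 fires, +4 burnt)
Step 5: cell (0,2)='T' (+4 fires, +4 burnt)
Step 6: cell (0,2)='T' (+3 fires, +4 burnt)
Step 7: cell (0,2)='F' (+3 fires, +3 burnt)
  -> target ignites at step 7
Step 8: cell (0,2)='.' (+2 fires, +3 burnt)
Step 9: cell (0,2)='.' (+0 fires, +2 burnt)
  fire out at step 9

7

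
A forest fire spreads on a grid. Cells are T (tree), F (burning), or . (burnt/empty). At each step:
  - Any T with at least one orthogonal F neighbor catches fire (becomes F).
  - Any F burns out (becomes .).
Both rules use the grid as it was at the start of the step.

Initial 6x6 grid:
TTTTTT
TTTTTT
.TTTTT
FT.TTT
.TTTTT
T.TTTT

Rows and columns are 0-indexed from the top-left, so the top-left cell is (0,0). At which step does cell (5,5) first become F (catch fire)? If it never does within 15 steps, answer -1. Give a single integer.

Step 1: cell (5,5)='T' (+1 fires, +1 burnt)
Step 2: cell (5,5)='T' (+2 fires, +1 burnt)
Step 3: cell (5,5)='T' (+3 fires, +2 burnt)
Step 4: cell (5,5)='T' (+6 fires, +3 burnt)
Step 5: cell (5,5)='T' (+7 fires, +6 burnt)
Step 6: cell (5,5)='T' (+6 fires, +7 burnt)
Step 7: cell (5,5)='F' (+4 fires, +6 burnt)
  -> target ignites at step 7
Step 8: cell (5,5)='.' (+1 fires, +4 burnt)
Step 9: cell (5,5)='.' (+0 fires, +1 burnt)
  fire out at step 9

7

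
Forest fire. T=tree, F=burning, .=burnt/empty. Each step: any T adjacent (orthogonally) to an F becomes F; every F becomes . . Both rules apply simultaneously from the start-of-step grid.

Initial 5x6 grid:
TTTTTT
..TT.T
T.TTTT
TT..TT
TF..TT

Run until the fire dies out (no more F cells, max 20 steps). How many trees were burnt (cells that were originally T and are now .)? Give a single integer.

Step 1: +2 fires, +1 burnt (F count now 2)
Step 2: +1 fires, +2 burnt (F count now 1)
Step 3: +1 fires, +1 burnt (F count now 1)
Step 4: +0 fires, +1 burnt (F count now 0)
Fire out after step 4
Initially T: 21, now '.': 13
Total burnt (originally-T cells now '.'): 4

Answer: 4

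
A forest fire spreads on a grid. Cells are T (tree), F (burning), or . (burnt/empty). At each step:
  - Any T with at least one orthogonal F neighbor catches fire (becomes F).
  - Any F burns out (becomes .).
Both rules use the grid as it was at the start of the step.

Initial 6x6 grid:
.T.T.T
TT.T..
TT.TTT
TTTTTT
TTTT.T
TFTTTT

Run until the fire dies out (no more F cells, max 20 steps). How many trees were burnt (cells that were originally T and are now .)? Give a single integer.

Step 1: +3 fires, +1 burnt (F count now 3)
Step 2: +4 fires, +3 burnt (F count now 4)
Step 3: +5 fires, +4 burnt (F count now 5)
Step 4: +4 fires, +5 burnt (F count now 4)
Step 5: +5 fires, +4 burnt (F count now 5)
Step 6: +3 fires, +5 burnt (F count now 3)
Step 7: +2 fires, +3 burnt (F count now 2)
Step 8: +0 fires, +2 burnt (F count now 0)
Fire out after step 8
Initially T: 27, now '.': 35
Total burnt (originally-T cells now '.'): 26

Answer: 26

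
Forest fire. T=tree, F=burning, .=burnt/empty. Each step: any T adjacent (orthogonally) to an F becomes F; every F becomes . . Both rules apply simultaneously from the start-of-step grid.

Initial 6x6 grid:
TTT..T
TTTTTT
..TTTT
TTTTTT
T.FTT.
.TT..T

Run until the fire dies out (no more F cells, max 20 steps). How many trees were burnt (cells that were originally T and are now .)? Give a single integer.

Step 1: +3 fires, +1 burnt (F count now 3)
Step 2: +5 fires, +3 burnt (F count now 5)
Step 3: +4 fires, +5 burnt (F count now 4)
Step 4: +6 fires, +4 burnt (F count now 6)
Step 5: +4 fires, +6 burnt (F count now 4)
Step 6: +2 fires, +4 burnt (F count now 2)
Step 7: +1 fires, +2 burnt (F count now 1)
Step 8: +0 fires, +1 burnt (F count now 0)
Fire out after step 8
Initially T: 26, now '.': 35
Total burnt (originally-T cells now '.'): 25

Answer: 25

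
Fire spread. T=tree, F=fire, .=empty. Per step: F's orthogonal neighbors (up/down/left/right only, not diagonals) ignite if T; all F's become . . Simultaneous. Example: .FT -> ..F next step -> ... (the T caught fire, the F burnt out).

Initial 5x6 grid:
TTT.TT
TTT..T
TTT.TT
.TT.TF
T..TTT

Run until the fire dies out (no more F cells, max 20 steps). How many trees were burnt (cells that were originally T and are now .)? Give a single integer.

Step 1: +3 fires, +1 burnt (F count now 3)
Step 2: +3 fires, +3 burnt (F count now 3)
Step 3: +2 fires, +3 burnt (F count now 2)
Step 4: +1 fires, +2 burnt (F count now 1)
Step 5: +0 fires, +1 burnt (F count now 0)
Fire out after step 5
Initially T: 21, now '.': 18
Total burnt (originally-T cells now '.'): 9

Answer: 9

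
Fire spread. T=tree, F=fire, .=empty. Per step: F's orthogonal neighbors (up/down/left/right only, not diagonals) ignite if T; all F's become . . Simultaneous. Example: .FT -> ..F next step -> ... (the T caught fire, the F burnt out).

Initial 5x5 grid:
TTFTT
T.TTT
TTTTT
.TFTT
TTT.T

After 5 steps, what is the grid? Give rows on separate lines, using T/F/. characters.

Step 1: 7 trees catch fire, 2 burn out
  TF.FT
  T.FTT
  TTFTT
  .F.FT
  TTF.T
Step 2: 7 trees catch fire, 7 burn out
  F...F
  T..FT
  TF.FT
  ....F
  TF..T
Step 3: 6 trees catch fire, 7 burn out
  .....
  F...F
  F...F
  .....
  F...F
Step 4: 0 trees catch fire, 6 burn out
  .....
  .....
  .....
  .....
  .....
Step 5: 0 trees catch fire, 0 burn out
  .....
  .....
  .....
  .....
  .....

.....
.....
.....
.....
.....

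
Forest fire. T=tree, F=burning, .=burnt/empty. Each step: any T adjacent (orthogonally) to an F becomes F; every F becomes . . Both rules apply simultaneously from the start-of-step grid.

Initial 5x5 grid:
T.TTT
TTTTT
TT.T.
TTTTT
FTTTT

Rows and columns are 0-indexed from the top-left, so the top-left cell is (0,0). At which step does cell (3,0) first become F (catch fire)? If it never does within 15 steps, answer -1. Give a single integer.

Step 1: cell (3,0)='F' (+2 fires, +1 burnt)
  -> target ignites at step 1
Step 2: cell (3,0)='.' (+3 fires, +2 burnt)
Step 3: cell (3,0)='.' (+4 fires, +3 burnt)
Step 4: cell (3,0)='.' (+4 fires, +4 burnt)
Step 5: cell (3,0)='.' (+3 fires, +4 burnt)
Step 6: cell (3,0)='.' (+2 fires, +3 burnt)
Step 7: cell (3,0)='.' (+2 fires, +2 burnt)
Step 8: cell (3,0)='.' (+1 fires, +2 burnt)
Step 9: cell (3,0)='.' (+0 fires, +1 burnt)
  fire out at step 9

1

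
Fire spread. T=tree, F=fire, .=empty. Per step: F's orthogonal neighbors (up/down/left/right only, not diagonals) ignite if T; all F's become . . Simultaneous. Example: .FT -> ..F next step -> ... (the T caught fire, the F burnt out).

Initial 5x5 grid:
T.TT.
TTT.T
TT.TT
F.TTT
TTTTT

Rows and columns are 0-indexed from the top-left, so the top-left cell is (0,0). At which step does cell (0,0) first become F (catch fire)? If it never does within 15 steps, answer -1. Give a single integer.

Step 1: cell (0,0)='T' (+2 fires, +1 burnt)
Step 2: cell (0,0)='T' (+3 fires, +2 burnt)
Step 3: cell (0,0)='F' (+3 fires, +3 burnt)
  -> target ignites at step 3
Step 4: cell (0,0)='.' (+3 fires, +3 burnt)
Step 5: cell (0,0)='.' (+3 fires, +3 burnt)
Step 6: cell (0,0)='.' (+3 fires, +3 burnt)
Step 7: cell (0,0)='.' (+1 fires, +3 burnt)
Step 8: cell (0,0)='.' (+1 fires, +1 burnt)
Step 9: cell (0,0)='.' (+0 fires, +1 burnt)
  fire out at step 9

3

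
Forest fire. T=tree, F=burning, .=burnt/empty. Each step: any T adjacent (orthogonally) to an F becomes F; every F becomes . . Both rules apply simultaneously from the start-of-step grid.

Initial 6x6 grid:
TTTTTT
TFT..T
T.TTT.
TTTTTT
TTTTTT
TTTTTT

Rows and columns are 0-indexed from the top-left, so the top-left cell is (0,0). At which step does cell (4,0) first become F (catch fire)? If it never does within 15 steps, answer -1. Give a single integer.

Step 1: cell (4,0)='T' (+3 fires, +1 burnt)
Step 2: cell (4,0)='T' (+4 fires, +3 burnt)
Step 3: cell (4,0)='T' (+4 fires, +4 burnt)
Step 4: cell (4,0)='F' (+6 fires, +4 burnt)
  -> target ignites at step 4
Step 5: cell (4,0)='.' (+6 fires, +6 burnt)
Step 6: cell (4,0)='.' (+5 fires, +6 burnt)
Step 7: cell (4,0)='.' (+2 fires, +5 burnt)
Step 8: cell (4,0)='.' (+1 fires, +2 burnt)
Step 9: cell (4,0)='.' (+0 fires, +1 burnt)
  fire out at step 9

4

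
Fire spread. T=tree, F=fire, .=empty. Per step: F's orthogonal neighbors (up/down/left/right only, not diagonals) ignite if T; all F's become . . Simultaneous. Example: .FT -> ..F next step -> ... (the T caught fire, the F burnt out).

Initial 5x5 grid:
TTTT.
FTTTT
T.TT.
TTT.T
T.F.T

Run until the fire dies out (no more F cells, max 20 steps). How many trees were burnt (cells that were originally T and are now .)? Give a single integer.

Answer: 15

Derivation:
Step 1: +4 fires, +2 burnt (F count now 4)
Step 2: +5 fires, +4 burnt (F count now 5)
Step 3: +4 fires, +5 burnt (F count now 4)
Step 4: +2 fires, +4 burnt (F count now 2)
Step 5: +0 fires, +2 burnt (F count now 0)
Fire out after step 5
Initially T: 17, now '.': 23
Total burnt (originally-T cells now '.'): 15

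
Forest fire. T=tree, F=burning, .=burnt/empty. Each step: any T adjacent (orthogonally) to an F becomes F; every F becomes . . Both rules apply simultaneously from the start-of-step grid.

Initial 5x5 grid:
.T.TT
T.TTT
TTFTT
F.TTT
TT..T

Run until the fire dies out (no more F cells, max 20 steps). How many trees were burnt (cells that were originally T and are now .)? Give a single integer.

Step 1: +6 fires, +2 burnt (F count now 6)
Step 2: +5 fires, +6 burnt (F count now 5)
Step 3: +3 fires, +5 burnt (F count now 3)
Step 4: +2 fires, +3 burnt (F count now 2)
Step 5: +0 fires, +2 burnt (F count now 0)
Fire out after step 5
Initially T: 17, now '.': 24
Total burnt (originally-T cells now '.'): 16

Answer: 16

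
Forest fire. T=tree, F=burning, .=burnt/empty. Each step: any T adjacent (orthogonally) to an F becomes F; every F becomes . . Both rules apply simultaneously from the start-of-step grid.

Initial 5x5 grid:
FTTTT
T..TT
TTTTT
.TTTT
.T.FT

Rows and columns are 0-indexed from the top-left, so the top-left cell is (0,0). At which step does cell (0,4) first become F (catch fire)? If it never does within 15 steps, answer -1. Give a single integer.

Step 1: cell (0,4)='T' (+4 fires, +2 burnt)
Step 2: cell (0,4)='T' (+5 fires, +4 burnt)
Step 3: cell (0,4)='T' (+6 fires, +5 burnt)
Step 4: cell (0,4)='F' (+3 fires, +6 burnt)
  -> target ignites at step 4
Step 5: cell (0,4)='.' (+0 fires, +3 burnt)
  fire out at step 5

4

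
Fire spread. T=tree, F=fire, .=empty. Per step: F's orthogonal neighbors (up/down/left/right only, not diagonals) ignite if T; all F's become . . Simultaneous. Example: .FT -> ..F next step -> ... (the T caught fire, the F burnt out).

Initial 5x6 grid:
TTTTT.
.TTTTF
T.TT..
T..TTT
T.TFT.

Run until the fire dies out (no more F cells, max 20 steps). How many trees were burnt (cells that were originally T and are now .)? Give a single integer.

Answer: 16

Derivation:
Step 1: +4 fires, +2 burnt (F count now 4)
Step 2: +4 fires, +4 burnt (F count now 4)
Step 3: +4 fires, +4 burnt (F count now 4)
Step 4: +2 fires, +4 burnt (F count now 2)
Step 5: +1 fires, +2 burnt (F count now 1)
Step 6: +1 fires, +1 burnt (F count now 1)
Step 7: +0 fires, +1 burnt (F count now 0)
Fire out after step 7
Initially T: 19, now '.': 27
Total burnt (originally-T cells now '.'): 16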